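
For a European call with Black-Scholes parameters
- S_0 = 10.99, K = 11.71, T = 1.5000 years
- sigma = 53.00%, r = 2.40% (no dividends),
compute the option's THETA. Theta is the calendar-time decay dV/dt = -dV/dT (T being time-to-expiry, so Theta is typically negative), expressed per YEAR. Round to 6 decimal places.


d1 = 0.2822576160; d2 = -0.3668571659
phi(d1) = 0.3833629018; exp(-qT) = 1.0000000000; exp(-rT) = 0.9646402935
Theta = -S*exp(-qT)*phi(d1)*sigma/(2*sqrt(T)) - r*K*exp(-rT)*N(d2) + q*S*exp(-qT)*N(d1)
N(d1) = 0.6111270088; N(d2) = 0.3568627819; sqrt(T) = 1.2247448714
Term 1 = -10.9900 * 1.0000000000 * 0.3833629018 * 0.5300 / (2 * 1.2247448714) = -0.9116077749
Term 2 = -0.0240 * 11.7100 * 0.9646402935 * 0.3568627819 = -0.0967463952
Term 3 = 0 (no dividend yield, q = 0)
Theta = -0.9116077749 + (-0.0967463952) + (0.0000000000) = -1.008354

Answer: Theta = -1.008354


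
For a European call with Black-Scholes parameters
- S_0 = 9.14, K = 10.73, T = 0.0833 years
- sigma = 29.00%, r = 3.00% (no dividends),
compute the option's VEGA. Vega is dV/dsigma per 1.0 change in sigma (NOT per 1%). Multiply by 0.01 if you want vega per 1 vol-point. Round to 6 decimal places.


Answer: Vega = 0.192052

Derivation:
d1 = -1.8444823074; d2 = -1.9281813516
phi(d1) = 0.0728031523; exp(-qT) = 1.0000000000; exp(-rT) = 0.9975041199
Vega = S * exp(-qT) * phi(d1) * sqrt(T) = 9.1400 * 1.0000000000 * 0.0728031523 * 0.2886173938 = 0.192052


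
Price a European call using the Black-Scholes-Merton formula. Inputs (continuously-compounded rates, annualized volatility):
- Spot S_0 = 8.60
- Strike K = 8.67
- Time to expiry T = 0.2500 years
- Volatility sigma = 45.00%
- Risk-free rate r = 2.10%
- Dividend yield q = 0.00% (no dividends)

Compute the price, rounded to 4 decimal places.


Answer: Price = 0.7592

Derivation:
d1 = (ln(S/K) + (r - q + 0.5*sigma^2) * T) / (sigma * sqrt(T)) = 0.09980406
d2 = d1 - sigma * sqrt(T) = -0.12519594
exp(-rT) = 0.99476376; exp(-qT) = 1.00000000
C = S_0 * exp(-qT) * N(d1) - K * exp(-rT) * N(d2)
N(d1) = 0.53975006; N(d2) = 0.45018421
C = 8.6000 * 1.00000000 * 0.53975006 - 8.6700 * 0.99476376 * 0.45018421 = 0.7592


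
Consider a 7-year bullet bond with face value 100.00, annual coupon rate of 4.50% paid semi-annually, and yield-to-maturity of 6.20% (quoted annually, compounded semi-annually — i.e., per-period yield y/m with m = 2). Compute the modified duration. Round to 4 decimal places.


Coupon per period c = face * coupon_rate / m = 2.250000
Periods per year m = 2; per-period yield y/m = 0.031000
Number of cashflows N = 14
Cashflows (t years, CF_t, discount factor 1/(1+y/m)^(m*t), PV):
  t = 0.5000: CF_t = 2.250000, DF = 0.969932, PV = 2.182347
  t = 1.0000: CF_t = 2.250000, DF = 0.940768, PV = 2.116729
  t = 1.5000: CF_t = 2.250000, DF = 0.912481, PV = 2.053083
  t = 2.0000: CF_t = 2.250000, DF = 0.885045, PV = 1.991351
  t = 2.5000: CF_t = 2.250000, DF = 0.858434, PV = 1.931475
  t = 3.0000: CF_t = 2.250000, DF = 0.832622, PV = 1.873400
  t = 3.5000: CF_t = 2.250000, DF = 0.807587, PV = 1.817071
  t = 4.0000: CF_t = 2.250000, DF = 0.783305, PV = 1.762435
  t = 4.5000: CF_t = 2.250000, DF = 0.759752, PV = 1.709443
  t = 5.0000: CF_t = 2.250000, DF = 0.736908, PV = 1.658043
  t = 5.5000: CF_t = 2.250000, DF = 0.714751, PV = 1.608189
  t = 6.0000: CF_t = 2.250000, DF = 0.693260, PV = 1.559835
  t = 6.5000: CF_t = 2.250000, DF = 0.672415, PV = 1.512934
  t = 7.0000: CF_t = 102.250000, DF = 0.652197, PV = 66.687126
Price P = sum_t PV_t = 90.463462
First compute Macaulay numerator sum_t t * PV_t:
  t * PV_t at t = 0.5000: 1.091174
  t * PV_t at t = 1.0000: 2.116729
  t * PV_t at t = 1.5000: 3.079625
  t * PV_t at t = 2.0000: 3.982702
  t * PV_t at t = 2.5000: 4.828689
  t * PV_t at t = 3.0000: 5.620200
  t * PV_t at t = 3.5000: 6.359748
  t * PV_t at t = 4.0000: 7.049741
  t * PV_t at t = 4.5000: 7.692492
  t * PV_t at t = 5.0000: 8.290216
  t * PV_t at t = 5.5000: 8.845042
  t * PV_t at t = 6.0000: 9.359007
  t * PV_t at t = 6.5000: 9.834068
  t * PV_t at t = 7.0000: 466.809884
Macaulay duration D = 544.959317 / 90.463462 = 6.024082
Modified duration = D / (1 + y/m) = 6.024082 / (1 + 0.031000) = 5.842951

Answer: Modified duration = 5.8430


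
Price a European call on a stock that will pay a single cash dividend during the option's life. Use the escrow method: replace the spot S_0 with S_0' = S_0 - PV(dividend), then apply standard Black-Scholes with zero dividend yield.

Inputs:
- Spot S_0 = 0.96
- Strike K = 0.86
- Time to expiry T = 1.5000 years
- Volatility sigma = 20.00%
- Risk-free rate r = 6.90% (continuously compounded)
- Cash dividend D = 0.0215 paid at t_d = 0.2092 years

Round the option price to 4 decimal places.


Answer: Price = 0.1893

Derivation:
PV(D) = D * exp(-r * t_d) = 0.0215 * 0.98566888 = 0.02119188
S_0' = S_0 - PV(D) = 0.9600 - 0.02119188 = 0.93880812
d1 = (ln(S_0'/K) + (r + sigma^2/2)*T) / (sigma*sqrt(T)) = 0.90295836
d2 = d1 - sigma*sqrt(T) = 0.65800938
exp(-rT) = 0.90167602
N(d1) = 0.81672600; N(d2) = 0.74473395
C = S_0' * N(d1) - K * exp(-rT) * N(d2) = 0.93880812 * 0.81672600 - 0.8600 * 0.90167602 * 0.74473395 = 0.1893


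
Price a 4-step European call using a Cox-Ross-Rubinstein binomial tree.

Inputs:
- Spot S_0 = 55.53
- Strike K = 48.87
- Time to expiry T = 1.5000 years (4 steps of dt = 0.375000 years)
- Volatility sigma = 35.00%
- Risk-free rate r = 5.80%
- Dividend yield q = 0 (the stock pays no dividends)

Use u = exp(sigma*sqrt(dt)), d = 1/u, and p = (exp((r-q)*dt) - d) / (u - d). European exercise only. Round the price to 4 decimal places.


Answer: Price = V(0,0) = 15.1499

Derivation:
dt = T/N = 0.375000
u = exp(sigma*sqrt(dt)) = 1.239032; d = 1/u = 0.807082
p = (exp((r-q)*dt) - d) / (u - d) = 0.497526
Discount per step: exp(-r*dt) = 0.978485
Stock lattice S(k, i) with i counting down-moves:
  k=0: S(0,0) = 55.5300
  k=1: S(1,0) = 68.8034; S(1,1) = 44.8172
  k=2: S(2,0) = 85.2497; S(2,1) = 55.5300; S(2,2) = 36.1712
  k=3: S(3,0) = 105.6270; S(3,1) = 68.8034; S(3,2) = 44.8172; S(3,3) = 29.1931
  k=4: S(4,0) = 130.8753; S(4,1) = 85.2497; S(4,2) = 55.5300; S(4,3) = 36.1712; S(4,4) = 23.5612
Terminal payoffs V(N, i) = max(S_T - K, 0):
  V(4,0) = 82.005282; V(4,1) = 36.379659; V(4,2) = 6.660000; V(4,3) = 0.000000; V(4,4) = 0.000000
Backward induction: V(k, i) = exp(-r*dt) * [p * V(k+1, i) + (1-p) * V(k+1, i+1)].
  V(3,0) = exp(-r*dt) * [p*82.005282 + (1-p)*36.379659] = 57.808494
  V(3,1) = exp(-r*dt) * [p*36.379659 + (1-p)*6.660000] = 20.984888
  V(3,2) = exp(-r*dt) * [p*6.660000 + (1-p)*0.000000] = 3.242233
  V(3,3) = exp(-r*dt) * [p*0.000000 + (1-p)*0.000000] = 0.000000
  V(2,0) = exp(-r*dt) * [p*57.808494 + (1-p)*20.984888] = 38.459930
  V(2,1) = exp(-r*dt) * [p*20.984888 + (1-p)*3.242233] = 11.809988
  V(2,2) = exp(-r*dt) * [p*3.242233 + (1-p)*0.000000] = 1.578390
  V(1,0) = exp(-r*dt) * [p*38.459930 + (1-p)*11.809988] = 24.529668
  V(1,1) = exp(-r*dt) * [p*11.809988 + (1-p)*1.578390] = 6.525396
  V(0,0) = exp(-r*dt) * [p*24.529668 + (1-p)*6.525396] = 15.149874


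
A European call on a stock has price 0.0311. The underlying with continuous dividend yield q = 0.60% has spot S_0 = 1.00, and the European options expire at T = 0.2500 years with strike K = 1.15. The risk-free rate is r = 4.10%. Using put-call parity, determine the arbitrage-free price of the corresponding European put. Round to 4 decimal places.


Put-call parity: C - P = S_0 * exp(-qT) - K * exp(-rT).
S_0 * exp(-qT) = 1.0000 * 0.99850112 = 0.99850112
K * exp(-rT) = 1.1500 * 0.98980235 = 1.13827271
P = C - S*exp(-qT) + K*exp(-rT)
P = 0.0311 - 0.99850112 + 1.13827271 = 0.1709

Answer: Put price = 0.1709


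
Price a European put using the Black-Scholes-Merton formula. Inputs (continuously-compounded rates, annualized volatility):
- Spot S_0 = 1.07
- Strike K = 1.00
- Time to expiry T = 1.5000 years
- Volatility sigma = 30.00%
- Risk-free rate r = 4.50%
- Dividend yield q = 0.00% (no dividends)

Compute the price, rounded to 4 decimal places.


Answer: Price = 0.0881

Derivation:
d1 = (ln(S/K) + (r - q + 0.5*sigma^2) * T) / (sigma * sqrt(T)) = 0.55156698
d2 = d1 - sigma * sqrt(T) = 0.18414352
exp(-rT) = 0.93472772; exp(-qT) = 1.00000000
P = K * exp(-rT) * N(-d2) - S_0 * exp(-qT) * N(-d1)
N(-d1) = 0.29062253; N(-d2) = 0.42695043
P = 1.0000 * 0.93472772 * 0.42695043 - 1.0700 * 1.00000000 * 0.29062253 = 0.0881


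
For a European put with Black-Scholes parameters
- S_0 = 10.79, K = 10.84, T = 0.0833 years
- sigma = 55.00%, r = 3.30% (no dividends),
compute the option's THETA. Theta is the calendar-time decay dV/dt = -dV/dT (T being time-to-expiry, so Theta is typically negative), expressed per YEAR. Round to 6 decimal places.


d1 = 0.0675622876; d2 = -0.0911772789
phi(d1) = 0.3980328002; exp(-qT) = 1.0000000000; exp(-rT) = 0.9972548748
Theta = -S*exp(-qT)*phi(d1)*sigma/(2*sqrt(T)) + r*K*exp(-rT)*N(-d2) - q*S*exp(-qT)*N(-d1)
N(-d1) = 0.4730670384; N(-d2) = 0.5363241357; sqrt(T) = 0.2886173938
Term 1 = -10.7900 * 1.0000000000 * 0.3980328002 * 0.5500 / (2 * 0.2886173938) = -4.0921401543
Term 2 = 0.0330 * 10.8400 * 0.9972548748 * 0.5363241357 = 0.1913272069
Term 3 = 0 (no dividend yield, q = 0)
Theta = -4.0921401543 + (0.1913272069) + (0.0000000000) = -3.900813

Answer: Theta = -3.900813


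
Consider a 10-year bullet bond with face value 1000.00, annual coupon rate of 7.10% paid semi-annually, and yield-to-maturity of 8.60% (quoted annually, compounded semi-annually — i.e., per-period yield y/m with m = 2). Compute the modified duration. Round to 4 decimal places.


Answer: Modified duration = 6.8659

Derivation:
Coupon per period c = face * coupon_rate / m = 35.500000
Periods per year m = 2; per-period yield y/m = 0.043000
Number of cashflows N = 20
Cashflows (t years, CF_t, discount factor 1/(1+y/m)^(m*t), PV):
  t = 0.5000: CF_t = 35.500000, DF = 0.958773, PV = 34.036433
  t = 1.0000: CF_t = 35.500000, DF = 0.919245, PV = 32.633206
  t = 1.5000: CF_t = 35.500000, DF = 0.881347, PV = 31.287829
  t = 2.0000: CF_t = 35.500000, DF = 0.845012, PV = 29.997918
  t = 2.5000: CF_t = 35.500000, DF = 0.810174, PV = 28.761187
  t = 3.0000: CF_t = 35.500000, DF = 0.776773, PV = 27.575443
  t = 3.5000: CF_t = 35.500000, DF = 0.744749, PV = 26.438584
  t = 4.0000: CF_t = 35.500000, DF = 0.714045, PV = 25.348595
  t = 4.5000: CF_t = 35.500000, DF = 0.684607, PV = 24.303542
  t = 5.0000: CF_t = 35.500000, DF = 0.656382, PV = 23.301575
  t = 5.5000: CF_t = 35.500000, DF = 0.629322, PV = 22.340915
  t = 6.0000: CF_t = 35.500000, DF = 0.603376, PV = 21.419861
  t = 6.5000: CF_t = 35.500000, DF = 0.578501, PV = 20.536780
  t = 7.0000: CF_t = 35.500000, DF = 0.554651, PV = 19.690105
  t = 7.5000: CF_t = 35.500000, DF = 0.531784, PV = 18.878337
  t = 8.0000: CF_t = 35.500000, DF = 0.509860, PV = 18.100035
  t = 8.5000: CF_t = 35.500000, DF = 0.488840, PV = 17.353821
  t = 9.0000: CF_t = 35.500000, DF = 0.468687, PV = 16.638371
  t = 9.5000: CF_t = 35.500000, DF = 0.449364, PV = 15.952417
  t = 10.0000: CF_t = 1035.500000, DF = 0.430838, PV = 446.132575
Price P = sum_t PV_t = 900.727529
First compute Macaulay numerator sum_t t * PV_t:
  t * PV_t at t = 0.5000: 17.018217
  t * PV_t at t = 1.0000: 32.633206
  t * PV_t at t = 1.5000: 46.931743
  t * PV_t at t = 2.0000: 59.995837
  t * PV_t at t = 2.5000: 71.902968
  t * PV_t at t = 3.0000: 82.726330
  t * PV_t at t = 3.5000: 92.535045
  t * PV_t at t = 4.0000: 101.394378
  t * PV_t at t = 4.5000: 109.365940
  t * PV_t at t = 5.0000: 116.507873
  t * PV_t at t = 5.5000: 122.875034
  t * PV_t at t = 6.0000: 128.519167
  t * PV_t at t = 6.5000: 133.489068
  t * PV_t at t = 7.0000: 137.830736
  t * PV_t at t = 7.5000: 141.587525
  t * PV_t at t = 8.0000: 144.800281
  t * PV_t at t = 8.5000: 147.507477
  t * PV_t at t = 9.0000: 149.745338
  t * PV_t at t = 9.5000: 151.547961
  t * PV_t at t = 10.0000: 4461.325747
Macaulay duration D = 6450.239870 / 900.727529 = 7.161144
Modified duration = D / (1 + y/m) = 7.161144 / (1 + 0.043000) = 6.865910


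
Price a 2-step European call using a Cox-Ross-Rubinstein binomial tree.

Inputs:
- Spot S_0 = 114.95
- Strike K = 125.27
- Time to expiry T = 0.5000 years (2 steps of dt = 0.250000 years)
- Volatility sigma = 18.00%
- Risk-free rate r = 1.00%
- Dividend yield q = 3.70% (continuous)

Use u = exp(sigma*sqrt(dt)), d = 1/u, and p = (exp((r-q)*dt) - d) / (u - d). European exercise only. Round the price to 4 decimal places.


Answer: Price = V(0,0) = 2.3811

Derivation:
dt = T/N = 0.250000
u = exp(sigma*sqrt(dt)) = 1.094174; d = 1/u = 0.913931
p = (exp((r-q)*dt) - d) / (u - d) = 0.440192
Discount per step: exp(-r*dt) = 0.997503
Stock lattice S(k, i) with i counting down-moves:
  k=0: S(0,0) = 114.9500
  k=1: S(1,0) = 125.7753; S(1,1) = 105.0564
  k=2: S(2,0) = 137.6201; S(2,1) = 114.9500; S(2,2) = 96.0143
Terminal payoffs V(N, i) = max(S_T - K, 0):
  V(2,0) = 12.350136; V(2,1) = 0.000000; V(2,2) = 0.000000
Backward induction: V(k, i) = exp(-r*dt) * [p * V(k+1, i) + (1-p) * V(k+1, i+1)].
  V(1,0) = exp(-r*dt) * [p*12.350136 + (1-p)*0.000000] = 5.422855
  V(1,1) = exp(-r*dt) * [p*0.000000 + (1-p)*0.000000] = 0.000000
  V(0,0) = exp(-r*dt) * [p*5.422855 + (1-p)*0.000000] = 2.381136


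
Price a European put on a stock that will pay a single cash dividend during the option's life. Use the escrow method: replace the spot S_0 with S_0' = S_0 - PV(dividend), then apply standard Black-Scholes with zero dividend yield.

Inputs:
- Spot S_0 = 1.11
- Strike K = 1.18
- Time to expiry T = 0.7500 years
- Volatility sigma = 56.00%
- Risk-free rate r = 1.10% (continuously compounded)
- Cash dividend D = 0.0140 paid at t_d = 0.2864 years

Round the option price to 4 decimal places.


PV(D) = D * exp(-r * t_d) = 0.0140 * 0.99685456 = 0.01395596
S_0' = S_0 - PV(D) = 1.1100 - 0.01395596 = 1.09604404
d1 = (ln(S_0'/K) + (r + sigma^2/2)*T) / (sigma*sqrt(T)) = 0.10731071
d2 = d1 - sigma*sqrt(T) = -0.37766352
exp(-rT) = 0.99178394
N(-d1) = 0.45727124; N(-d2) = 0.64715971
P = K * exp(-rT) * N(-d2) - S_0' * N(-d1) = 1.1800 * 0.99178394 * 0.64715971 - 1.09604404 * 0.45727124 = 0.2562

Answer: Price = 0.2562


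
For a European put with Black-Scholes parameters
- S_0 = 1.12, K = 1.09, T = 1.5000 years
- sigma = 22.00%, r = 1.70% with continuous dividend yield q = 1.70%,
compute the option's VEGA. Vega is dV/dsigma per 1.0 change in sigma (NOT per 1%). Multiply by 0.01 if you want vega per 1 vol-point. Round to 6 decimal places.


d1 = 0.2354887074; d2 = -0.0339551643
phi(d1) = 0.3880325703; exp(-qT) = 0.9748223790; exp(-rT) = 0.9748223790
Vega = S * exp(-qT) * phi(d1) * sqrt(T) = 1.1200 * 0.9748223790 * 0.3880325703 * 1.2247448714 = 0.518869

Answer: Vega = 0.518869


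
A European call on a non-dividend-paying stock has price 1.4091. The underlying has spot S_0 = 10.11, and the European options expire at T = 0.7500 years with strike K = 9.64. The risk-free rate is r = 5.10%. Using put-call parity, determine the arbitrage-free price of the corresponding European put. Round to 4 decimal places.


Answer: Put price = 0.5773

Derivation:
Put-call parity: C - P = S_0 * exp(-qT) - K * exp(-rT).
S_0 * exp(-qT) = 10.1100 * 1.00000000 = 10.11000000
K * exp(-rT) = 9.6400 * 0.96247229 = 9.27823290
P = C - S*exp(-qT) + K*exp(-rT)
P = 1.4091 - 10.11000000 + 9.27823290 = 0.5773


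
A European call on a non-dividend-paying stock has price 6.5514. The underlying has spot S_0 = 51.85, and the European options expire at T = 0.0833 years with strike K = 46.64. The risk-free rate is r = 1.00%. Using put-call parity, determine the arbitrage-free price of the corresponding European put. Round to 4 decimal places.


Answer: Put price = 1.3026

Derivation:
Put-call parity: C - P = S_0 * exp(-qT) - K * exp(-rT).
S_0 * exp(-qT) = 51.8500 * 1.00000000 = 51.85000000
K * exp(-rT) = 46.6400 * 0.99916735 = 46.60116506
P = C - S*exp(-qT) + K*exp(-rT)
P = 6.5514 - 51.85000000 + 46.60116506 = 1.3026


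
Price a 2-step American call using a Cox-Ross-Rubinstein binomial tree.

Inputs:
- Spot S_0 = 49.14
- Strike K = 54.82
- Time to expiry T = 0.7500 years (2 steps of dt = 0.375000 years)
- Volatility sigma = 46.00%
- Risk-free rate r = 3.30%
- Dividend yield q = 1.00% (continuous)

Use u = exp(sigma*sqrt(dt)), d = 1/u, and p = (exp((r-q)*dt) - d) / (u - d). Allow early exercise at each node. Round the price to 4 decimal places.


Answer: Price = V(0,0) = 6.0910

Derivation:
dt = T/N = 0.375000
u = exp(sigma*sqrt(dt)) = 1.325370; d = 1/u = 0.754507
p = (exp((r-q)*dt) - d) / (u - d) = 0.445213
Discount per step: exp(-r*dt) = 0.987701
Stock lattice S(k, i) with i counting down-moves:
  k=0: S(0,0) = 49.1400
  k=1: S(1,0) = 65.1287; S(1,1) = 37.0765
  k=2: S(2,0) = 86.3195; S(2,1) = 49.1400; S(2,2) = 27.9744
Terminal payoffs V(N, i) = max(S_T - K, 0):
  V(2,0) = 31.499541; V(2,1) = 0.000000; V(2,2) = 0.000000
Backward induction: V(k, i) = exp(-r*dt) * [p * V(k+1, i) + (1-p) * V(k+1, i+1)]; then take max(V_cont, immediate exercise) for American.
  V(1,0) = exp(-r*dt) * [p*31.499541 + (1-p)*0.000000] = 13.851535; exercise = 10.308659; V(1,0) = max -> 13.851535
  V(1,1) = exp(-r*dt) * [p*0.000000 + (1-p)*0.000000] = 0.000000; exercise = 0.000000; V(1,1) = max -> 0.000000
  V(0,0) = exp(-r*dt) * [p*13.851535 + (1-p)*0.000000] = 6.091041; exercise = 0.000000; V(0,0) = max -> 6.091041


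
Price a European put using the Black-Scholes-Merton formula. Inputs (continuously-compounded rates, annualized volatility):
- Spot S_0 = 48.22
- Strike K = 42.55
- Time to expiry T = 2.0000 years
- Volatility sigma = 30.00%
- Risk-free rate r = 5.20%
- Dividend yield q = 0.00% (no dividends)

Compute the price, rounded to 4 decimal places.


d1 = (ln(S/K) + (r - q + 0.5*sigma^2) * T) / (sigma * sqrt(T)) = 0.75211181
d2 = d1 - sigma * sqrt(T) = 0.32784774
exp(-rT) = 0.90122530; exp(-qT) = 1.00000000
P = K * exp(-rT) * N(-d2) - S_0 * exp(-qT) * N(-d1)
N(-d1) = 0.22599191; N(-d2) = 0.37151339
P = 42.5500 * 0.90122530 * 0.37151339 - 48.2200 * 1.00000000 * 0.22599191 = 3.3491

Answer: Price = 3.3491


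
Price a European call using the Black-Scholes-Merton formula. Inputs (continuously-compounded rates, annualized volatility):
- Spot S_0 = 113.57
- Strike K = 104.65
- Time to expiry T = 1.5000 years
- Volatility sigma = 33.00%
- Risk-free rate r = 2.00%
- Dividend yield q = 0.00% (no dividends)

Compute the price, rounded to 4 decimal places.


d1 = (ln(S/K) + (r - q + 0.5*sigma^2) * T) / (sigma * sqrt(T)) = 0.47869695
d2 = d1 - sigma * sqrt(T) = 0.07453114
exp(-rT) = 0.97044553; exp(-qT) = 1.00000000
C = S_0 * exp(-qT) * N(d1) - K * exp(-rT) * N(d2)
N(d1) = 0.68392288; N(d2) = 0.52970612
C = 113.5700 * 1.00000000 * 0.68392288 - 104.6500 * 0.97044553 * 0.52970612 = 23.8777

Answer: Price = 23.8777


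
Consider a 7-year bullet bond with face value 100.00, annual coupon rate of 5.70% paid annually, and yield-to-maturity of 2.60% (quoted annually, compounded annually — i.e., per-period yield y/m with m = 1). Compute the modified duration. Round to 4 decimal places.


Coupon per period c = face * coupon_rate / m = 5.700000
Periods per year m = 1; per-period yield y/m = 0.026000
Number of cashflows N = 7
Cashflows (t years, CF_t, discount factor 1/(1+y/m)^(m*t), PV):
  t = 1.0000: CF_t = 5.700000, DF = 0.974659, PV = 5.555556
  t = 2.0000: CF_t = 5.700000, DF = 0.949960, PV = 5.414771
  t = 3.0000: CF_t = 5.700000, DF = 0.925887, PV = 5.277555
  t = 4.0000: CF_t = 5.700000, DF = 0.902424, PV = 5.143816
  t = 5.0000: CF_t = 5.700000, DF = 0.879555, PV = 5.013466
  t = 6.0000: CF_t = 5.700000, DF = 0.857266, PV = 4.886419
  t = 7.0000: CF_t = 105.700000, DF = 0.835542, PV = 88.316828
Price P = sum_t PV_t = 119.608410
First compute Macaulay numerator sum_t t * PV_t:
  t * PV_t at t = 1.0000: 5.555556
  t * PV_t at t = 2.0000: 10.829543
  t * PV_t at t = 3.0000: 15.832665
  t * PV_t at t = 4.0000: 20.575263
  t * PV_t at t = 5.0000: 25.067329
  t * PV_t at t = 6.0000: 29.318513
  t * PV_t at t = 7.0000: 618.217795
Macaulay duration D = 725.396664 / 119.608410 = 6.064763
Modified duration = D / (1 + y/m) = 6.064763 / (1 + 0.026000) = 5.911075

Answer: Modified duration = 5.9111


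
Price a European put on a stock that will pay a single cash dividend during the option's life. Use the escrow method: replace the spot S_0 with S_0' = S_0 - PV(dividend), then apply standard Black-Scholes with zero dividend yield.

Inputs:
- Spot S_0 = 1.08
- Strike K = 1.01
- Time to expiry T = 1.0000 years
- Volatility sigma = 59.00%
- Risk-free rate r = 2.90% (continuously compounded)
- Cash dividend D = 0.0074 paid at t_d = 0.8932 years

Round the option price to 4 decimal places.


Answer: Price = 0.1951

Derivation:
PV(D) = D * exp(-r * t_d) = 0.0074 * 0.97442980 = 0.00721078
S_0' = S_0 - PV(D) = 1.0800 - 0.00721078 = 1.07278922
d1 = (ln(S_0'/K) + (r + sigma^2/2)*T) / (sigma*sqrt(T)) = 0.44637572
d2 = d1 - sigma*sqrt(T) = -0.14362428
exp(-rT) = 0.97141646
N(-d1) = 0.32766294; N(-d2) = 0.55710142
P = K * exp(-rT) * N(-d2) - S_0' * N(-d1) = 1.0100 * 0.97141646 * 0.55710142 - 1.07278922 * 0.32766294 = 0.1951


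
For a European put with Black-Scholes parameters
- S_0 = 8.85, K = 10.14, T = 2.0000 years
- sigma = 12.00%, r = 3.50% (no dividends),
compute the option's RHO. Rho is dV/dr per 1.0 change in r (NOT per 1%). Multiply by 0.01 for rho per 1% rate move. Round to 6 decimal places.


Answer: Rho = -12.901824

Derivation:
d1 = -0.3044715718; d2 = -0.4741771993
phi(d1) = 0.3808727298; exp(-qT) = 1.0000000000; exp(-rT) = 0.9323938199
N(-d2) = 0.6823132244
Rho = -K*T*exp(-rT)*N(-d2) = -10.1400 * 2.0000 * 0.9323938199 * 0.6823132244 = -12.901824


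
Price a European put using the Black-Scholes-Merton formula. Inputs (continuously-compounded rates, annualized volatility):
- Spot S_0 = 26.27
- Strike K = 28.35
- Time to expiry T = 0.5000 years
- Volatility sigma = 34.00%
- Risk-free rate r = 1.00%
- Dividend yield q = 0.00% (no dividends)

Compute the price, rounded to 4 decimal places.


d1 = (ln(S/K) + (r - q + 0.5*sigma^2) * T) / (sigma * sqrt(T)) = -0.17594242
d2 = d1 - sigma * sqrt(T) = -0.41635873
exp(-rT) = 0.99501248; exp(-qT) = 1.00000000
P = K * exp(-rT) * N(-d2) - S_0 * exp(-qT) * N(-d1)
N(-d1) = 0.56983041; N(-d2) = 0.66142624
P = 28.3500 * 0.99501248 * 0.66142624 - 26.2700 * 1.00000000 * 0.56983041 = 3.6885

Answer: Price = 3.6885


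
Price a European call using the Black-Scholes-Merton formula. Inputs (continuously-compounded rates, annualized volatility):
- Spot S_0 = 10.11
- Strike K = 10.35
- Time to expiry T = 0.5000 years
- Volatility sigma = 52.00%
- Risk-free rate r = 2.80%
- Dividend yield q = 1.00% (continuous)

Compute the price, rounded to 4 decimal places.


Answer: Price = 1.4059

Derivation:
d1 = (ln(S/K) + (r - q + 0.5*sigma^2) * T) / (sigma * sqrt(T)) = 0.14451770
d2 = d1 - sigma * sqrt(T) = -0.22317782
exp(-rT) = 0.98609754; exp(-qT) = 0.99501248
C = S_0 * exp(-qT) * N(d1) - K * exp(-rT) * N(d2)
N(d1) = 0.55745416; N(d2) = 0.41169856
C = 10.1100 * 0.99501248 * 0.55745416 - 10.3500 * 0.98609754 * 0.41169856 = 1.4059


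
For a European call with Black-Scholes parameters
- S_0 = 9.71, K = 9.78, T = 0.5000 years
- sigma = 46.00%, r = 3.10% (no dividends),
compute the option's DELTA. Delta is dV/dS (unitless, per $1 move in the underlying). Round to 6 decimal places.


d1 = 0.1882035355; d2 = -0.1370655838
phi(d1) = 0.3919390960; exp(-qT) = 1.0000000000; exp(-rT) = 0.9846195068
N(d1) = 0.5746414495
Delta = exp(-qT) * N(d1) = 1.0000000000 * 0.5746414495 = 0.574641

Answer: Delta = 0.574641


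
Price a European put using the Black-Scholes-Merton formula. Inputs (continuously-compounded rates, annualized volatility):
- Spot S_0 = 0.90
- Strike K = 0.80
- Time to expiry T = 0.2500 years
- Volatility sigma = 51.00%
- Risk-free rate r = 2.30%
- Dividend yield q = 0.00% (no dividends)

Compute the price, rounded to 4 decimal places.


d1 = (ln(S/K) + (r - q + 0.5*sigma^2) * T) / (sigma * sqrt(T)) = 0.61194328
d2 = d1 - sigma * sqrt(T) = 0.35694328
exp(-rT) = 0.99426650; exp(-qT) = 1.00000000
P = K * exp(-rT) * N(-d2) - S_0 * exp(-qT) * N(-d1)
N(-d1) = 0.27028764; N(-d2) = 0.36056714
P = 0.8000 * 0.99426650 * 0.36056714 - 0.9000 * 1.00000000 * 0.27028764 = 0.0435

Answer: Price = 0.0435


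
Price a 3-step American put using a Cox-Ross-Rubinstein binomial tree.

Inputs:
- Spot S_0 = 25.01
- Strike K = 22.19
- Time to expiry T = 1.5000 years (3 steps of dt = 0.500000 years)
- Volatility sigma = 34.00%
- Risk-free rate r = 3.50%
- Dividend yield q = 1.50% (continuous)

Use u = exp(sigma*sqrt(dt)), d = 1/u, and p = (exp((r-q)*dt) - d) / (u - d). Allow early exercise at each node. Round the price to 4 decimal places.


Answer: Price = V(0,0) = 2.5297

Derivation:
dt = T/N = 0.500000
u = exp(sigma*sqrt(dt)) = 1.271778; d = 1/u = 0.786300
p = (exp((r-q)*dt) - d) / (u - d) = 0.460885
Discount per step: exp(-r*dt) = 0.982652
Stock lattice S(k, i) with i counting down-moves:
  k=0: S(0,0) = 25.0100
  k=1: S(1,0) = 31.8072; S(1,1) = 19.6654
  k=2: S(2,0) = 40.4517; S(2,1) = 25.0100; S(2,2) = 15.4629
  k=3: S(3,0) = 51.4456; S(3,1) = 31.8072; S(3,2) = 19.6654; S(3,3) = 12.1585
Terminal payoffs V(N, i) = max(K - S_T, 0):
  V(3,0) = 0.000000; V(3,1) = 0.000000; V(3,2) = 2.524626; V(3,3) = 10.031520
Backward induction: V(k, i) = exp(-r*dt) * [p * V(k+1, i) + (1-p) * V(k+1, i+1)]; then take max(V_cont, immediate exercise) for American.
  V(2,0) = exp(-r*dt) * [p*0.000000 + (1-p)*0.000000] = 0.000000; exercise = 0.000000; V(2,0) = max -> 0.000000
  V(2,1) = exp(-r*dt) * [p*0.000000 + (1-p)*2.524626] = 1.337451; exercise = 0.000000; V(2,1) = max -> 1.337451
  V(2,2) = exp(-r*dt) * [p*2.524626 + (1-p)*10.031520] = 6.457698; exercise = 6.727107; V(2,2) = max -> 6.727107
  V(1,0) = exp(-r*dt) * [p*0.000000 + (1-p)*1.337451] = 0.708531; exercise = 0.000000; V(1,0) = max -> 0.708531
  V(1,1) = exp(-r*dt) * [p*1.337451 + (1-p)*6.727107] = 4.169486; exercise = 2.524626; V(1,1) = max -> 4.169486
  V(0,0) = exp(-r*dt) * [p*0.708531 + (1-p)*4.169486] = 2.529723; exercise = 0.000000; V(0,0) = max -> 2.529723


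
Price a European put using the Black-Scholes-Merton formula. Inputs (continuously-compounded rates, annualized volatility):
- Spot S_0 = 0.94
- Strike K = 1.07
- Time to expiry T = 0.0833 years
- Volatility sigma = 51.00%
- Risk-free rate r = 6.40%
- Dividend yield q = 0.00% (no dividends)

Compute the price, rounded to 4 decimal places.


d1 = (ln(S/K) + (r - q + 0.5*sigma^2) * T) / (sigma * sqrt(T)) = -0.77020134
d2 = d1 - sigma * sqrt(T) = -0.91739621
exp(-rT) = 0.99468299; exp(-qT) = 1.00000000
P = K * exp(-rT) * N(-d2) - S_0 * exp(-qT) * N(-d1)
N(-d1) = 0.77940977; N(-d2) = 0.82053247
P = 1.0700 * 0.99468299 * 0.82053247 - 0.9400 * 1.00000000 * 0.77940977 = 0.1407

Answer: Price = 0.1407


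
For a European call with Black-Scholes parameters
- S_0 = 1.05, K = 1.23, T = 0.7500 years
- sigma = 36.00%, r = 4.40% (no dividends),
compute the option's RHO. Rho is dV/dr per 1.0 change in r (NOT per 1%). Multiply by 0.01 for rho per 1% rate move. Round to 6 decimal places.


d1 = -0.2457716113; d2 = -0.5575407567
phi(d1) = 0.3870736184; exp(-qT) = 1.0000000000; exp(-rT) = 0.9675385596
N(d2) = 0.2885790104
Rho = K*T*exp(-rT)*N(d2) = 1.2300 * 0.7500 * 0.9675385596 * 0.2885790104 = 0.257572

Answer: Rho = 0.257572


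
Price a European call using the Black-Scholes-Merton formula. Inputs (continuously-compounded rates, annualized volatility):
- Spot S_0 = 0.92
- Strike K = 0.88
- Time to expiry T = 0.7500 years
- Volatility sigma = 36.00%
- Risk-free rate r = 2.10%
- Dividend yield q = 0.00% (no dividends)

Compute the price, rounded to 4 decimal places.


d1 = (ln(S/K) + (r - q + 0.5*sigma^2) * T) / (sigma * sqrt(T)) = 0.34898182
d2 = d1 - sigma * sqrt(T) = 0.03721267
exp(-rT) = 0.98437338; exp(-qT) = 1.00000000
C = S_0 * exp(-qT) * N(d1) - K * exp(-rT) * N(d2)
N(d1) = 0.63644852; N(d2) = 0.51484228
C = 0.9200 * 1.00000000 * 0.63644852 - 0.8800 * 0.98437338 * 0.51484228 = 0.1396

Answer: Price = 0.1396


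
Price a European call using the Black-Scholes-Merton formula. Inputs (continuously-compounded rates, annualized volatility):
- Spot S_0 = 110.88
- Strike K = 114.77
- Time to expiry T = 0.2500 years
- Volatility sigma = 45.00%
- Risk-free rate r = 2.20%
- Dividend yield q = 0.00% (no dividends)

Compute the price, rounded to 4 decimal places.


d1 = (ln(S/K) + (r - q + 0.5*sigma^2) * T) / (sigma * sqrt(T)) = -0.01630707
d2 = d1 - sigma * sqrt(T) = -0.24130707
exp(-rT) = 0.99451510; exp(-qT) = 1.00000000
C = S_0 * exp(-qT) * N(d1) - K * exp(-rT) * N(d2)
N(d1) = 0.49349471; N(d2) = 0.40465857
C = 110.8800 * 1.00000000 * 0.49349471 - 114.7700 * 0.99451510 * 0.40465857 = 8.5308

Answer: Price = 8.5308


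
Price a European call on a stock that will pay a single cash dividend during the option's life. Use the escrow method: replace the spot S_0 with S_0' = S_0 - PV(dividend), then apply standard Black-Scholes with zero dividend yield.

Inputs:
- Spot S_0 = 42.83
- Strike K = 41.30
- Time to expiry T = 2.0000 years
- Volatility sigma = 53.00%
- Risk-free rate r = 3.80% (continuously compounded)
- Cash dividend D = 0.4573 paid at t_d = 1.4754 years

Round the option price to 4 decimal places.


PV(D) = D * exp(-r * t_d) = 0.4573 * 0.94547749 = 0.43236686
S_0' = S_0 - PV(D) = 42.8300 - 0.43236686 = 42.39763314
d1 = (ln(S_0'/K) + (r + sigma^2/2)*T) / (sigma*sqrt(T)) = 0.51115820
d2 = d1 - sigma*sqrt(T) = -0.23837498
exp(-rT) = 0.92681621
N(d1) = 0.69537986; N(d2) = 0.40579513
C = S_0' * N(d1) - K * exp(-rT) * N(d2) = 42.39763314 * 0.69537986 - 41.3000 * 0.92681621 * 0.40579513 = 13.9496

Answer: Price = 13.9496


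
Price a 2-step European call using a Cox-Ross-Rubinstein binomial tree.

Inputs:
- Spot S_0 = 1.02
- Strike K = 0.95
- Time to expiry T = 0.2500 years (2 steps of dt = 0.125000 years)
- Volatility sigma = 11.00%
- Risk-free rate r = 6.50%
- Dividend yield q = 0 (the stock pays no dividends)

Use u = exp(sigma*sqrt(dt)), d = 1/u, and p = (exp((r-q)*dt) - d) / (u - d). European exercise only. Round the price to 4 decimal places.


Answer: Price = V(0,0) = 0.0863

Derivation:
dt = T/N = 0.125000
u = exp(sigma*sqrt(dt)) = 1.039657; d = 1/u = 0.961856
p = (exp((r-q)*dt) - d) / (u - d) = 0.595137
Discount per step: exp(-r*dt) = 0.991908
Stock lattice S(k, i) with i counting down-moves:
  k=0: S(0,0) = 1.0200
  k=1: S(1,0) = 1.0605; S(1,1) = 0.9811
  k=2: S(2,0) = 1.1025; S(2,1) = 1.0200; S(2,2) = 0.9437
Terminal payoffs V(N, i) = max(S_T - K, 0):
  V(2,0) = 0.152504; V(2,1) = 0.070000; V(2,2) = 0.000000
Backward induction: V(k, i) = exp(-r*dt) * [p * V(k+1, i) + (1-p) * V(k+1, i+1)].
  V(1,0) = exp(-r*dt) * [p*0.152504 + (1-p)*0.070000] = 0.118138
  V(1,1) = exp(-r*dt) * [p*0.070000 + (1-p)*0.000000] = 0.041322
  V(0,0) = exp(-r*dt) * [p*0.118138 + (1-p)*0.041322] = 0.086334


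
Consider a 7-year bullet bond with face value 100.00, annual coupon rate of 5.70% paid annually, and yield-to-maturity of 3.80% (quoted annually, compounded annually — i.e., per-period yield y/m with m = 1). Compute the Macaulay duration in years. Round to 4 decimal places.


Coupon per period c = face * coupon_rate / m = 5.700000
Periods per year m = 1; per-period yield y/m = 0.038000
Number of cashflows N = 7
Cashflows (t years, CF_t, discount factor 1/(1+y/m)^(m*t), PV):
  t = 1.0000: CF_t = 5.700000, DF = 0.963391, PV = 5.491329
  t = 2.0000: CF_t = 5.700000, DF = 0.928122, PV = 5.290298
  t = 3.0000: CF_t = 5.700000, DF = 0.894145, PV = 5.096626
  t = 4.0000: CF_t = 5.700000, DF = 0.861411, PV = 4.910045
  t = 5.0000: CF_t = 5.700000, DF = 0.829876, PV = 4.730293
  t = 6.0000: CF_t = 5.700000, DF = 0.799495, PV = 4.557123
  t = 7.0000: CF_t = 105.700000, DF = 0.770227, PV = 81.412954
Price P = sum_t PV_t = 111.488669
Macaulay numerator sum_t t * PV_t:
  t * PV_t at t = 1.0000: 5.491329
  t * PV_t at t = 2.0000: 10.580596
  t * PV_t at t = 3.0000: 15.289879
  t * PV_t at t = 4.0000: 19.640179
  t * PV_t at t = 5.0000: 23.651467
  t * PV_t at t = 6.0000: 27.342737
  t * PV_t at t = 7.0000: 569.890678
Macaulay duration D = (sum_t t * PV_t) / P = 671.886866 / 111.488669 = 6.026504

Answer: Macaulay duration = 6.0265 years


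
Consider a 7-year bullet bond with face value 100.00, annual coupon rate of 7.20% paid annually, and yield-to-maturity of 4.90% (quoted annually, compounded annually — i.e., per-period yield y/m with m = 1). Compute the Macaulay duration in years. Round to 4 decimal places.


Coupon per period c = face * coupon_rate / m = 7.200000
Periods per year m = 1; per-period yield y/m = 0.049000
Number of cashflows N = 7
Cashflows (t years, CF_t, discount factor 1/(1+y/m)^(m*t), PV):
  t = 1.0000: CF_t = 7.200000, DF = 0.953289, PV = 6.863680
  t = 2.0000: CF_t = 7.200000, DF = 0.908760, PV = 6.543069
  t = 3.0000: CF_t = 7.200000, DF = 0.866310, PV = 6.237435
  t = 4.0000: CF_t = 7.200000, DF = 0.825844, PV = 5.946077
  t = 5.0000: CF_t = 7.200000, DF = 0.787268, PV = 5.668329
  t = 6.0000: CF_t = 7.200000, DF = 0.750494, PV = 5.403555
  t = 7.0000: CF_t = 107.200000, DF = 0.715437, PV = 76.694879
Price P = sum_t PV_t = 113.357024
Macaulay numerator sum_t t * PV_t:
  t * PV_t at t = 1.0000: 6.863680
  t * PV_t at t = 2.0000: 13.086139
  t * PV_t at t = 3.0000: 18.712305
  t * PV_t at t = 4.0000: 23.784309
  t * PV_t at t = 5.0000: 28.341645
  t * PV_t at t = 6.0000: 32.421329
  t * PV_t at t = 7.0000: 536.864155
Macaulay duration D = (sum_t t * PV_t) / P = 660.073561 / 113.357024 = 5.822961

Answer: Macaulay duration = 5.8230 years


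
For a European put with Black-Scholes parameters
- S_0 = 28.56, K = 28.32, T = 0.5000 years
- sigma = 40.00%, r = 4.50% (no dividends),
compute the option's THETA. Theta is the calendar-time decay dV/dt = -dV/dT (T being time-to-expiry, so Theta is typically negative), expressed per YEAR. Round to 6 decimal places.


d1 = 0.2508067753; d2 = -0.0320359371
phi(d1) = 0.3865900103; exp(-qT) = 1.0000000000; exp(-rT) = 0.9777512372
Theta = -S*exp(-qT)*phi(d1)*sigma/(2*sqrt(T)) + r*K*exp(-rT)*N(-d2) - q*S*exp(-qT)*N(-d1)
N(-d1) = 0.4009817515; N(-d2) = 0.5127783040; sqrt(T) = 0.7071067812
Term 1 = -28.5600 * 1.0000000000 * 0.3865900103 * 0.4000 / (2 * 0.7071067812) = -3.1228694131
Term 2 = 0.0450 * 28.3200 * 0.9777512372 * 0.5127783040 = 0.6389454452
Term 3 = 0 (no dividend yield, q = 0)
Theta = -3.1228694131 + (0.6389454452) + (0.0000000000) = -2.483924

Answer: Theta = -2.483924


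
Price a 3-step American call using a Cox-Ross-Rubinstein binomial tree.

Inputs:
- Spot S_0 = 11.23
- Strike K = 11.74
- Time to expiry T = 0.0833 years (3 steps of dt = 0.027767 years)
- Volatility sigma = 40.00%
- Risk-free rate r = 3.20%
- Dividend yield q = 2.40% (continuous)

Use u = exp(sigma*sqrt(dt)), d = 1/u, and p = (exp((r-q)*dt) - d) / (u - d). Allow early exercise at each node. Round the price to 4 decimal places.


Answer: Price = V(0,0) = 0.3205

Derivation:
dt = T/N = 0.027767
u = exp(sigma*sqrt(dt)) = 1.068925; d = 1/u = 0.935519
p = (exp((r-q)*dt) - d) / (u - d) = 0.485008
Discount per step: exp(-r*dt) = 0.999112
Stock lattice S(k, i) with i counting down-moves:
  k=0: S(0,0) = 11.2300
  k=1: S(1,0) = 12.0040; S(1,1) = 10.5059
  k=2: S(2,0) = 12.8314; S(2,1) = 11.2300; S(2,2) = 9.8285
  k=3: S(3,0) = 13.7158; S(3,1) = 12.0040; S(3,2) = 10.5059; S(3,3) = 9.1947
Terminal payoffs V(N, i) = max(S_T - K, 0):
  V(3,0) = 1.975804; V(3,1) = 0.264026; V(3,2) = 0.000000; V(3,3) = 0.000000
Backward induction: V(k, i) = exp(-r*dt) * [p * V(k+1, i) + (1-p) * V(k+1, i+1)]; then take max(V_cont, immediate exercise) for American.
  V(2,0) = exp(-r*dt) * [p*1.975804 + (1-p)*0.264026] = 1.093281; exercise = 1.091402; V(2,0) = max -> 1.093281
  V(2,1) = exp(-r*dt) * [p*0.264026 + (1-p)*0.000000] = 0.127941; exercise = 0.000000; V(2,1) = max -> 0.127941
  V(2,2) = exp(-r*dt) * [p*0.000000 + (1-p)*0.000000] = 0.000000; exercise = 0.000000; V(2,2) = max -> 0.000000
  V(1,0) = exp(-r*dt) * [p*1.093281 + (1-p)*0.127941] = 0.595609; exercise = 0.264026; V(1,0) = max -> 0.595609
  V(1,1) = exp(-r*dt) * [p*0.127941 + (1-p)*0.000000] = 0.061997; exercise = 0.000000; V(1,1) = max -> 0.061997
  V(0,0) = exp(-r*dt) * [p*0.595609 + (1-p)*0.061997] = 0.320518; exercise = 0.000000; V(0,0) = max -> 0.320518


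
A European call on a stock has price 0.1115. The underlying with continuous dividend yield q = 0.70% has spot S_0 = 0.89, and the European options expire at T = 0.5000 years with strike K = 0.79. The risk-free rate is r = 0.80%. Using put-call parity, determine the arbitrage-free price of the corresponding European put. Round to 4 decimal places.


Put-call parity: C - P = S_0 * exp(-qT) - K * exp(-rT).
S_0 * exp(-qT) = 0.8900 * 0.99650612 = 0.88689044
K * exp(-rT) = 0.7900 * 0.99600799 = 0.78684631
P = C - S*exp(-qT) + K*exp(-rT)
P = 0.1115 - 0.88689044 + 0.78684631 = 0.0115

Answer: Put price = 0.0115


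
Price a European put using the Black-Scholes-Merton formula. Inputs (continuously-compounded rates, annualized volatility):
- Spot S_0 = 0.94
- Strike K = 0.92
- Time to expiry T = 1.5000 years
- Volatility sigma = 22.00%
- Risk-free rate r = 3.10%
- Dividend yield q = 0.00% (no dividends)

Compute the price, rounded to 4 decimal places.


d1 = (ln(S/K) + (r - q + 0.5*sigma^2) * T) / (sigma * sqrt(T)) = 0.38711664
d2 = d1 - sigma * sqrt(T) = 0.11767276
exp(-rT) = 0.95456456; exp(-qT) = 1.00000000
P = K * exp(-rT) * N(-d2) - S_0 * exp(-qT) * N(-d1)
N(-d1) = 0.34933493; N(-d2) = 0.45316347
P = 0.9200 * 0.95456456 * 0.45316347 - 0.9400 * 1.00000000 * 0.34933493 = 0.0696

Answer: Price = 0.0696


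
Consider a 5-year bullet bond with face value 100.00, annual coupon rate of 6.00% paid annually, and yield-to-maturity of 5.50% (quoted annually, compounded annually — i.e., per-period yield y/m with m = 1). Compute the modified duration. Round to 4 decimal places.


Answer: Modified duration = 4.2383

Derivation:
Coupon per period c = face * coupon_rate / m = 6.000000
Periods per year m = 1; per-period yield y/m = 0.055000
Number of cashflows N = 5
Cashflows (t years, CF_t, discount factor 1/(1+y/m)^(m*t), PV):
  t = 1.0000: CF_t = 6.000000, DF = 0.947867, PV = 5.687204
  t = 2.0000: CF_t = 6.000000, DF = 0.898452, PV = 5.390714
  t = 3.0000: CF_t = 6.000000, DF = 0.851614, PV = 5.109682
  t = 4.0000: CF_t = 6.000000, DF = 0.807217, PV = 4.843300
  t = 5.0000: CF_t = 106.000000, DF = 0.765134, PV = 81.104242
Price P = sum_t PV_t = 102.135142
First compute Macaulay numerator sum_t t * PV_t:
  t * PV_t at t = 1.0000: 5.687204
  t * PV_t at t = 2.0000: 10.781429
  t * PV_t at t = 3.0000: 15.329046
  t * PV_t at t = 4.0000: 19.373202
  t * PV_t at t = 5.0000: 405.521208
Macaulay duration D = 456.692088 / 102.135142 = 4.471449
Modified duration = D / (1 + y/m) = 4.471449 / (1 + 0.055000) = 4.238340


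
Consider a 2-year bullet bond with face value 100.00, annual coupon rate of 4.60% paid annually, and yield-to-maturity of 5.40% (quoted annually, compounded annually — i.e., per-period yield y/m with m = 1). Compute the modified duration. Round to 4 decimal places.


Coupon per period c = face * coupon_rate / m = 4.600000
Periods per year m = 1; per-period yield y/m = 0.054000
Number of cashflows N = 2
Cashflows (t years, CF_t, discount factor 1/(1+y/m)^(m*t), PV):
  t = 1.0000: CF_t = 4.600000, DF = 0.948767, PV = 4.364326
  t = 2.0000: CF_t = 104.600000, DF = 0.900158, PV = 94.156534
Price P = sum_t PV_t = 98.520860
First compute Macaulay numerator sum_t t * PV_t:
  t * PV_t at t = 1.0000: 4.364326
  t * PV_t at t = 2.0000: 188.313068
Macaulay duration D = 192.677394 / 98.520860 = 1.955701
Modified duration = D / (1 + y/m) = 1.955701 / (1 + 0.054000) = 1.855504

Answer: Modified duration = 1.8555


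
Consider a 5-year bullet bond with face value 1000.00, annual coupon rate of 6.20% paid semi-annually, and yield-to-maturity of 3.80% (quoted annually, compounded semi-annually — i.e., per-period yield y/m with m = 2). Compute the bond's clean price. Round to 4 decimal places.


Coupon per period c = face * coupon_rate / m = 31.000000
Periods per year m = 2; per-period yield y/m = 0.019000
Number of cashflows N = 10
Cashflows (t years, CF_t, discount factor 1/(1+y/m)^(m*t), PV):
  t = 0.5000: CF_t = 31.000000, DF = 0.981354, PV = 30.421982
  t = 1.0000: CF_t = 31.000000, DF = 0.963056, PV = 29.854742
  t = 1.5000: CF_t = 31.000000, DF = 0.945099, PV = 29.298079
  t = 2.0000: CF_t = 31.000000, DF = 0.927477, PV = 28.751795
  t = 2.5000: CF_t = 31.000000, DF = 0.910184, PV = 28.215696
  t = 3.0000: CF_t = 31.000000, DF = 0.893213, PV = 27.689594
  t = 3.5000: CF_t = 31.000000, DF = 0.876558, PV = 27.173301
  t = 4.0000: CF_t = 31.000000, DF = 0.860214, PV = 26.666635
  t = 4.5000: CF_t = 31.000000, DF = 0.844175, PV = 26.169416
  t = 5.0000: CF_t = 1031.000000, DF = 0.828434, PV = 854.115937
Price P = sum_t PV_t = 1108.357178

Answer: Price = 1108.3572
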